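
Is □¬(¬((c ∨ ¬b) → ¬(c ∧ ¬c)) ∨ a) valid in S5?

Tableau for the negation ¬□¬(¬((c ∨ ¬b) → ¬(c ∧ ¬c)) ∨ a):
1. ¬□¬(¬((c ∨ ¬b) → ¬(c ∧ ¬c)) ∨ a), w0
2. ¬((c ∨ ¬b) → ¬(c ∧ ¬c)) ∨ a, w1
3. a, w1
Accessibility: w0Rw0, w0Rw1, w1Rw0, w1Rw1
The negation has an open branch (countermodel exists).

Not valid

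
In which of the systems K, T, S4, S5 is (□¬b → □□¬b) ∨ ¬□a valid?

S4, S5

T-tableau for the negation ¬((□¬b → □□¬b) ∨ ¬□a):
1. ¬((□¬b → □□¬b) ∨ ¬□a), w0
2. ¬(□¬b → □□¬b), w0
3. □a, w0
4. □¬b, w0
5. ¬□□¬b, w0
6. a, w0
7. ¬b, w0
8. ¬□¬b, w1
9. a, w1
10. ¬b, w1
11. b, w2
Accessibility: w0Rw0, w0Rw1, w1Rw1, w1Rw2, w2Rw2
Complete open branch: countermodel on a T-frame, so not valid in T, nor in K (the same frame is also a K-frame).
S4-tableau for the negation ¬((□¬b → □□¬b) ∨ ¬□a):
1. ¬((□¬b → □□¬b) ∨ ¬□a), w0
2. ¬(□¬b → □□¬b), w0
3. □a, w0
4. □¬b, w0
5. ¬□□¬b, w0
6. a, w0
7. ¬b, w0
8. ¬□¬b, w1
9. a, w1
10. ¬b, w1
11. b, w2
12. a, w2
13. ¬b, w2
Accessibility: w0Rw0, w0Rw1, w0Rw2, w1Rw1, w1Rw2, w2Rw2
Branch closes: b and ¬b both at w2.
Every branch closes (one shown): valid in S4, hence also in S5 (every theorem of S4 is a theorem of S5).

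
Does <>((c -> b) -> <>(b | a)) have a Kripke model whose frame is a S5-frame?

Satisfiable (open branch found)

1. <>((c -> b) -> <>(b | a)), u
2. (c -> b) -> <>(b | a), v
3. <>(b | a), v
4. b | a, w
5. a, w
Accessibility: uRu, uRv, uRw, vRu, vRv, vRw, wRu, wRv, wRw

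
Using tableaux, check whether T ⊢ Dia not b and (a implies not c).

Tableau for the negation not (Dia not b and (a implies not c)):
1. not (Dia not b and (a implies not c)), u
2. not (a implies not c), u
3. a, u
4. c, u
Accessibility: uRu
The negation has an open branch (countermodel exists).

No, not valid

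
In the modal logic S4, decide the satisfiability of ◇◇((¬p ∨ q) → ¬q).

Satisfiable (open branch found)

1. ◇◇((¬p ∨ q) → ¬q), 0
2. ◇((¬p ∨ q) → ¬q), 1   [◇-rule on 1: fresh world 1, 0R1]
3. (¬p ∨ q) → ¬q, 2   [◇-rule on 2: fresh world 2, 1R2]
4. ¬q, 2   [→-rule on 3 (branches; this branch)]
Accessibility: 0R0, 0R1, 0R2, 1R1, 1R2, 2R2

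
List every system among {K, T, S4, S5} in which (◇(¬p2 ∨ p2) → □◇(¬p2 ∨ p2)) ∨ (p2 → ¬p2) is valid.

K-tableau for the negation ¬((◇(¬p2 ∨ p2) → □◇(¬p2 ∨ p2)) ∨ (p2 → ¬p2)):
1. ¬((◇(¬p2 ∨ p2) → □◇(¬p2 ∨ p2)) ∨ (p2 → ¬p2)), 0
2. ¬(◇(¬p2 ∨ p2) → □◇(¬p2 ∨ p2)), 0
3. ¬(p2 → ¬p2), 0
4. ◇(¬p2 ∨ p2), 0
5. ¬□◇(¬p2 ∨ p2), 0
6. p2, 0
7. ¬p2 ∨ p2, 1
8. p2, 1
9. ¬◇(¬p2 ∨ p2), 2
Accessibility: 0R1, 0R2
Complete open branch: countermodel on a K-frame, so not valid in K.
T-tableau for the negation ¬((◇(¬p2 ∨ p2) → □◇(¬p2 ∨ p2)) ∨ (p2 → ¬p2)):
1. ¬((◇(¬p2 ∨ p2) → □◇(¬p2 ∨ p2)) ∨ (p2 → ¬p2)), 0
2. ¬(◇(¬p2 ∨ p2) → □◇(¬p2 ∨ p2)), 0
3. ¬(p2 → ¬p2), 0
4. ◇(¬p2 ∨ p2), 0
5. ¬□◇(¬p2 ∨ p2), 0
6. p2, 0
7. ¬p2 ∨ p2, 1
8. p2, 1
9. ¬◇(¬p2 ∨ p2), 2
10. ¬(¬p2 ∨ p2), 2
11. p2, 2
12. ¬p2, 2
Accessibility: 0R0, 0R1, 0R2, 1R1, 2R2
Branch closes: p2 and ¬p2 both at 2.
Every branch closes (one shown): valid in T, hence also in S4, S5 (every theorem of T is a theorem of S4 and S5).

T, S4, S5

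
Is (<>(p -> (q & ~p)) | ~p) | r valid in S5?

Invalid (countermodel exists)

Tableau for the negation ~((<>(p -> (q & ~p)) | ~p) | r):
1. ~((<>(p -> (q & ~p)) | ~p) | r), u
2. ~(<>(p -> (q & ~p)) | ~p), u
3. ~r, u
4. ~<>(p -> (q & ~p)), u
5. p, u
6. ~(p -> (q & ~p)), u
7. ~(q & ~p), u
Accessibility: uRu
The negation has an open branch (countermodel exists).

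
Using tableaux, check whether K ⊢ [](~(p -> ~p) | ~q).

No, not valid

Tableau for the negation ~[](~(p -> ~p) | ~q):
1. ~[](~(p -> ~p) | ~q), w0
2. ~(~(p -> ~p) | ~q), w1
3. p -> ~p, w1
4. q, w1
5. ~p, w1
Accessibility: w0Rw1
The negation has an open branch (countermodel exists).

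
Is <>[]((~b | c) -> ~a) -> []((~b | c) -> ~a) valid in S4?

Tableau for the negation ~(<>[]((~b | c) -> ~a) -> []((~b | c) -> ~a)):
1. ~(<>[]((~b | c) -> ~a) -> []((~b | c) -> ~a)), 0
2. <>[]((~b | c) -> ~a), 0
3. ~[]((~b | c) -> ~a), 0
4. []((~b | c) -> ~a), 1
5. (~b | c) -> ~a, 1
6. ~a, 1
7. ~((~b | c) -> ~a), 2
8. ~b | c, 2
9. a, 2
10. c, 2
Accessibility: 0R0, 0R1, 0R2, 1R1, 2R2
The negation has an open branch (countermodel exists).

No, not valid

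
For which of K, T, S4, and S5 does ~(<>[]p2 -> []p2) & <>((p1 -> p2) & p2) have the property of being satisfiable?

S4-tableau for the formula:
1. ~(<>[]p2 -> []p2) & <>((p1 -> p2) & p2), 0
2. ~(<>[]p2 -> []p2), 0
3. <>((p1 -> p2) & p2), 0
4. <>[]p2, 0
5. ~[]p2, 0
6. (p1 -> p2) & p2, 1
7. p1 -> p2, 1
8. p2, 1
9. []p2, 2
10. p2, 2
11. ~p2, 3
Accessibility: 0R0, 0R1, 0R2, 0R3, 1R1, 2R2, 3R3
Complete open branch: satisfiable in S4, hence also in K, T (this S4-model is also a K-model and a T-model).
S5-tableau for the formula:
1. ~(<>[]p2 -> []p2) & <>((p1 -> p2) & p2), 0
2. ~(<>[]p2 -> []p2), 0
3. <>((p1 -> p2) & p2), 0
4. <>[]p2, 0
5. ~[]p2, 0
6. (p1 -> p2) & p2, 1
7. p1 -> p2, 1
8. p2, 1
9. []p2, 2
10. p2, 0
11. p2, 2
12. ~p2, 3
13. p2, 3
Accessibility: 0R0, 0R1, 0R2, 0R3, 1R0, 1R1, 1R2, 1R3, 2R0, 2R1, 2R2, 2R3, 3R0, 3R1, 3R2, 3R3
Branch closes: p2 and ~p2 both at 3.
Every branch closes (one shown): unsatisfiable in S5.

K, T, S4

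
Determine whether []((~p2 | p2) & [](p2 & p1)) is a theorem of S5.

Tableau for the negation ~[]((~p2 | p2) & [](p2 & p1)):
1. ~[]((~p2 | p2) & [](p2 & p1)), 0
2. ~((~p2 | p2) & [](p2 & p1)), 1
3. ~[](p2 & p1), 1
4. ~(p2 & p1), 2
5. ~p1, 2
Accessibility: 0R0, 0R1, 0R2, 1R0, 1R1, 1R2, 2R0, 2R1, 2R2
The negation has an open branch (countermodel exists).

No, not valid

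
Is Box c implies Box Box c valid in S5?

Valid

Tableau for the negation not (Box c implies Box Box c):
1. not (Box c implies Box Box c), w0
2. Box c, w0
3. not Box Box c, w0
4. c, w0
5. not Box c, w1
6. c, w1
7. not c, w2
8. c, w2
Accessibility: w0Rw0, w0Rw1, w0Rw2, w1Rw0, w1Rw1, w1Rw2, w2Rw0, w2Rw1, w2Rw2
Branch closes: c and not c both at w2.
All branches of the negation close; one closing branch shown above.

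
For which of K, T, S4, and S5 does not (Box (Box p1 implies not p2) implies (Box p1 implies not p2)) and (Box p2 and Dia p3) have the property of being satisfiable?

T-tableau for the formula:
1. not (Box (Box p1 implies not p2) implies (Box p1 implies not p2)) and (Box p2 and Dia p3), u
2. not (Box (Box p1 implies not p2) implies (Box p1 implies not p2)), u   [and-rule on 1]
3. Box p2 and Dia p3, u   [and-rule on 1]
4. Box (Box p1 implies not p2), u   [neg-implies-rule on 2]
5. not (Box p1 implies not p2), u   [neg-implies-rule on 2]
6. Box p2, u   [and-rule on 3]
7. Dia p3, u   [and-rule on 3]
8. Box p1, u   [neg-implies-rule on 5]
9. p2, u   [neg-implies-rule on 5]
10. Box p1 implies not p2, u   [Box-rule on 4 via uRu]
11. p1, u   [Box-rule on 8 via uRu]
12. not Box p1, u   [implies-rule on 10 (branches; this branch)]
13. p3, v   [Dia-rule on 7: fresh world v, uRv]
14. Box p1 implies not p2, v   [Box-rule on 4 via uRv]
15. p2, v   [Box-rule on 6 via uRv]
16. p1, v   [Box-rule on 8 via uRv]
17. not Box p1, v   [implies-rule on 14 (branches; this branch)]
18. not p1, w   [neg-Box-rule on 12: fresh world w, uRw]
19. Box p1 implies not p2, w   [Box-rule on 4 via uRw]
20. p2, w   [Box-rule on 6 via uRw]
21. p1, w   [Box-rule on 8 via uRw]
Accessibility: uRu, uRv, uRw, vRv, wRw
Branch closes: p1 and not p1 both at w.
Every branch closes (one shown): unsatisfiable in T, hence also in S4, S5 (every S4/S5-frame is a T-frame).
K-tableau for the formula:
1. not (Box (Box p1 implies not p2) implies (Box p1 implies not p2)) and (Box p2 and Dia p3), u
2. not (Box (Box p1 implies not p2) implies (Box p1 implies not p2)), u   [and-rule on 1]
3. Box p2 and Dia p3, u   [and-rule on 1]
4. Box (Box p1 implies not p2), u   [neg-implies-rule on 2]
5. not (Box p1 implies not p2), u   [neg-implies-rule on 2]
6. Box p2, u   [and-rule on 3]
7. Dia p3, u   [and-rule on 3]
8. Box p1, u   [neg-implies-rule on 5]
9. p2, u   [neg-implies-rule on 5]
10. p3, v   [Dia-rule on 7: fresh world v, uRv]
11. Box p1 implies not p2, v   [Box-rule on 4 via uRv]
12. p2, v   [Box-rule on 6 via uRv]
13. p1, v   [Box-rule on 8 via uRv]
14. not Box p1, v   [implies-rule on 11 (branches; this branch)]
15. not p1, w   [neg-Box-rule on 14: fresh world w, vRw]
Accessibility: uRv, vRw
Complete open branch: satisfiable in K.

K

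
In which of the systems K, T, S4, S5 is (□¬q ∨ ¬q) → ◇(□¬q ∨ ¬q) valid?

K-tableau for the negation ¬((□¬q ∨ ¬q) → ◇(□¬q ∨ ¬q)):
1. ¬((□¬q ∨ ¬q) → ◇(□¬q ∨ ¬q)), 0
2. □¬q ∨ ¬q, 0
3. ¬◇(□¬q ∨ ¬q), 0
4. ¬q, 0
Complete open branch: countermodel on a K-frame, so not valid in K.
T-tableau for the negation ¬((□¬q ∨ ¬q) → ◇(□¬q ∨ ¬q)):
1. ¬((□¬q ∨ ¬q) → ◇(□¬q ∨ ¬q)), 0
2. □¬q ∨ ¬q, 0
3. ¬◇(□¬q ∨ ¬q), 0
4. ¬(□¬q ∨ ¬q), 0
5. ¬□¬q, 0
6. q, 0
7. □¬q, 0
8. ¬q, 0
Accessibility: 0R0
Branch closes: q and ¬q both at 0.
Every branch closes (one shown): valid in T, hence also in S4, S5 (every theorem of T is a theorem of S4 and S5).

T, S4, S5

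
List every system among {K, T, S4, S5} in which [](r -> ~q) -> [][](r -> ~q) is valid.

S4-tableau for the negation ~([](r -> ~q) -> [][](r -> ~q)):
1. ~([](r -> ~q) -> [][](r -> ~q)), 0
2. [](r -> ~q), 0
3. ~[][](r -> ~q), 0
4. r -> ~q, 0
5. ~q, 0
6. ~[](r -> ~q), 1
7. r -> ~q, 1
8. ~q, 1
9. ~(r -> ~q), 2
10. r, 2
11. q, 2
12. r -> ~q, 2
13. ~q, 2
Accessibility: 0R0, 0R1, 0R2, 1R1, 1R2, 2R2
Branch closes: q and ~q both at 2.
Every branch closes (one shown): valid in S4, hence also in S5 (every theorem of S4 is a theorem of S5).
T-tableau for the negation ~([](r -> ~q) -> [][](r -> ~q)):
1. ~([](r -> ~q) -> [][](r -> ~q)), 0
2. [](r -> ~q), 0
3. ~[][](r -> ~q), 0
4. r -> ~q, 0
5. ~q, 0
6. ~[](r -> ~q), 1
7. r -> ~q, 1
8. ~q, 1
9. ~(r -> ~q), 2
10. r, 2
11. q, 2
Accessibility: 0R0, 0R1, 1R1, 1R2, 2R2
Complete open branch: countermodel on a T-frame, so not valid in T, nor in K (the same frame is also a K-frame).

S4, S5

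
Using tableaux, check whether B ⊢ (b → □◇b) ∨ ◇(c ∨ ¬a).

Valid

Tableau for the negation ¬((b → □◇b) ∨ ◇(c ∨ ¬a)):
1. ¬((b → □◇b) ∨ ◇(c ∨ ¬a)), w0
2. ¬(b → □◇b), w0
3. ¬◇(c ∨ ¬a), w0
4. b, w0
5. ¬□◇b, w0
6. ¬(c ∨ ¬a), w0
7. ¬c, w0
8. a, w0
9. ¬◇b, w1
10. ¬(c ∨ ¬a), w1
11. ¬c, w1
12. a, w1
13. ¬b, w0
Accessibility: w0Rw0, w0Rw1, w1Rw0, w1Rw1
Branch closes: b and ¬b both at w0.
Every branch of the negation's tableau closes; the branch above is one of them.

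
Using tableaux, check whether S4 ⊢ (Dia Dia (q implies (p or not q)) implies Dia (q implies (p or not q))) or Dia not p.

Valid

Tableau for the negation not ((Dia Dia (q implies (p or not q)) implies Dia (q implies (p or not q))) or Dia not p):
1. not ((Dia Dia (q implies (p or not q)) implies Dia (q implies (p or not q))) or Dia not p), 0
2. not (Dia Dia (q implies (p or not q)) implies Dia (q implies (p or not q))), 0   [neg-or-rule on 1]
3. not Dia not p, 0   [neg-or-rule on 1]
4. Dia Dia (q implies (p or not q)), 0   [neg-implies-rule on 2]
5. not Dia (q implies (p or not q)), 0   [neg-implies-rule on 2]
6. p, 0   [neg-Dia-rule on 3 via 0R0]
7. not (q implies (p or not q)), 0   [neg-Dia-rule on 5 via 0R0]
8. q, 0   [neg-implies-rule on 7]
9. not (p or not q), 0   [neg-implies-rule on 7]
10. not p, 0   [neg-or-rule on 9]
Accessibility: 0R0
Branch closes: p and not p both at 0.
All branches of the negation close; one closing branch shown above.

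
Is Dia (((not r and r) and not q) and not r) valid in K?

No, not valid

Tableau for the negation not Dia (((not r and r) and not q) and not r):
1. not Dia (((not r and r) and not q) and not r), u
The negation has an open branch (countermodel exists).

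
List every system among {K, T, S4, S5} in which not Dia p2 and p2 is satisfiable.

T-tableau for the formula:
1. not Dia p2 and p2, u
2. not Dia p2, u
3. p2, u
4. not p2, u
Accessibility: uRu
Branch closes: p2 and not p2 both at u.
Every branch closes (one shown): unsatisfiable in T, hence also in S4, S5 (every S4/S5-frame is a T-frame).
K-tableau for the formula:
1. not Dia p2 and p2, u
2. not Dia p2, u
3. p2, u
Complete open branch: satisfiable in K.

K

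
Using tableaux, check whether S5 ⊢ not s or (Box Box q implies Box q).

Yes, valid

Tableau for the negation not (not s or (Box Box q implies Box q)):
1. not (not s or (Box Box q implies Box q)), u
2. s, u
3. not (Box Box q implies Box q), u
4. Box Box q, u
5. not Box q, u
6. Box q, u
7. q, u
8. not q, v
9. Box q, v
10. q, v
Accessibility: uRu, uRv, vRu, vRv
Branch closes: q and not q both at v.
All branches of the negation close; one closing branch shown above.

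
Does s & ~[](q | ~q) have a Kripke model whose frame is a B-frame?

Unsatisfiable (every branch closes)

1. s & ~[](q | ~q), 0
2. s, 0   [&-rule on 1]
3. ~[](q | ~q), 0   [&-rule on 1]
4. ~(q | ~q), 1   [~[]-rule on 3: fresh world 1, 0R1]
5. ~q, 1   [~|-rule on 4]
6. q, 1   [~|-rule on 4]
Accessibility: 0R0, 0R1, 1R0, 1R1
Branch closes: q and ~q both at 1.
Every branch closes; the branch above is one of them.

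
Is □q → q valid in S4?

Tableau for the negation ¬(□q → q):
1. ¬(□q → q), u
2. □q, u
3. ¬q, u
4. q, u
Accessibility: uRu
Branch closes: q and ¬q both at u.
Every branch of the negation's tableau closes; the branch above is one of them.

Valid in S4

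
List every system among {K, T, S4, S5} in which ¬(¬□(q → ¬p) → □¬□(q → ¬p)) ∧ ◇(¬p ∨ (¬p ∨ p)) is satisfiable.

S5-tableau for the formula:
1. ¬(¬□(q → ¬p) → □¬□(q → ¬p)) ∧ ◇(¬p ∨ (¬p ∨ p)), w0
2. ¬(¬□(q → ¬p) → □¬□(q → ¬p)), w0   [∧-rule on 1]
3. ◇(¬p ∨ (¬p ∨ p)), w0   [∧-rule on 1]
4. ¬□(q → ¬p), w0   [¬→-rule on 2]
5. ¬□¬□(q → ¬p), w0   [¬→-rule on 2]
6. ¬p ∨ (¬p ∨ p), w1   [◇-rule on 3: fresh world w1, w0Rw1]
7. ¬p ∨ p, w1   [∨-rule on 6 (branches; this branch)]
8. p, w1   [∨-rule on 7 (branches; this branch)]
9. ¬(q → ¬p), w2   [¬□-rule on 4: fresh world w2, w0Rw2]
10. q, w2   [¬→-rule on 9]
11. p, w2   [¬→-rule on 9]
12. □(q → ¬p), w3   [¬□-rule on 5: fresh world w3, w0Rw3]
13. q → ¬p, w0   [□-rule on 12 via w3Rw0]
14. q → ¬p, w1   [□-rule on 12 via w3Rw1]
15. q → ¬p, w2   [□-rule on 12 via w3Rw2]
16. q → ¬p, w3   [□-rule on 12 via w3Rw3]
17. ¬p, w0   [→-rule on 13 (branches; this branch)]
18. ¬q, w1   [→-rule on 14 (branches; this branch)]
19. ¬p, w2   [→-rule on 15 (branches; this branch)]
Accessibility: w0Rw0, w0Rw1, w0Rw2, w0Rw3, w1Rw0, w1Rw1, w1Rw2, w1Rw3, w2Rw0, w2Rw1, w2Rw2, w2Rw3, w3Rw0, w3Rw1, w3Rw2, w3Rw3
Branch closes: p and ¬p both at w2.
Every branch closes (one shown): unsatisfiable in S5.
S4-tableau for the formula:
1. ¬(¬□(q → ¬p) → □¬□(q → ¬p)) ∧ ◇(¬p ∨ (¬p ∨ p)), w0
2. ¬(¬□(q → ¬p) → □¬□(q → ¬p)), w0   [∧-rule on 1]
3. ◇(¬p ∨ (¬p ∨ p)), w0   [∧-rule on 1]
4. ¬□(q → ¬p), w0   [¬→-rule on 2]
5. ¬□¬□(q → ¬p), w0   [¬→-rule on 2]
6. ¬p ∨ (¬p ∨ p), w1   [◇-rule on 3: fresh world w1, w0Rw1]
7. ¬p ∨ p, w1   [∨-rule on 6 (branches; this branch)]
8. p, w1   [∨-rule on 7 (branches; this branch)]
9. ¬(q → ¬p), w2   [¬□-rule on 4: fresh world w2, w0Rw2]
10. q, w2   [¬→-rule on 9]
11. p, w2   [¬→-rule on 9]
12. □(q → ¬p), w3   [¬□-rule on 5: fresh world w3, w0Rw3]
13. q → ¬p, w3   [□-rule on 12 via w3Rw3]
14. ¬p, w3   [→-rule on 13 (branches; this branch)]
Accessibility: w0Rw0, w0Rw1, w0Rw2, w0Rw3, w1Rw1, w2Rw2, w3Rw3
Complete open branch: satisfiable in S4, hence also in K, T (this S4-model is also a K-model and a T-model).

K, T, S4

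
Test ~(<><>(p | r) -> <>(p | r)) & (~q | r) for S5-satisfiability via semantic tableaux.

1. ~(<><>(p | r) -> <>(p | r)) & (~q | r), 0
2. ~(<><>(p | r) -> <>(p | r)), 0   [&-rule on 1]
3. ~q | r, 0   [&-rule on 1]
4. <><>(p | r), 0   [~->-rule on 2]
5. ~<>(p | r), 0   [~->-rule on 2]
6. ~(p | r), 0   [~<>-rule on 5 via 0R0]
7. ~p, 0   [~|-rule on 6]
8. ~r, 0   [~|-rule on 6]
9. ~q, 0   [|-rule on 3 (branches; this branch)]
10. <>(p | r), 1   [<>-rule on 4: fresh world 1, 0R1]
11. ~(p | r), 1   [~<>-rule on 5 via 0R1]
12. ~p, 1   [~|-rule on 11]
13. ~r, 1   [~|-rule on 11]
14. p | r, 2   [<>-rule on 10: fresh world 2, 1R2]
15. ~(p | r), 2   [~<>-rule on 5 via 0R2]
16. ~p, 2   [~|-rule on 15]
17. ~r, 2   [~|-rule on 15]
18. r, 2   [|-rule on 14 (branches; this branch)]
Accessibility: 0R0, 0R1, 0R2, 1R0, 1R1, 1R2, 2R0, 2R1, 2R2
Branch closes: r and ~r both at 2.
All branches of the tableau close; one closing branch shown above.

Unsatisfiable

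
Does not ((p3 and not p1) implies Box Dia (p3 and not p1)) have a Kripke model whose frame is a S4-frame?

1. not ((p3 and not p1) implies Box Dia (p3 and not p1)), w0
2. p3 and not p1, w0
3. not Box Dia (p3 and not p1), w0
4. p3, w0
5. not p1, w0
6. not Dia (p3 and not p1), w1
7. not (p3 and not p1), w1
8. p1, w1
Accessibility: w0Rw0, w0Rw1, w1Rw1

Satisfiable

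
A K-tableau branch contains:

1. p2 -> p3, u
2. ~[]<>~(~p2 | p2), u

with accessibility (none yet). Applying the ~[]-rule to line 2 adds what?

a fresh world v with uRv, and ~<>~(~p2 | p2) at v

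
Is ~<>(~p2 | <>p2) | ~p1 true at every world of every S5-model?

Tableau for the negation ~(~<>(~p2 | <>p2) | ~p1):
1. ~(~<>(~p2 | <>p2) | ~p1), 0
2. <>(~p2 | <>p2), 0
3. p1, 0
4. ~p2 | <>p2, 1
5. <>p2, 1
6. p2, 2
Accessibility: 0R0, 0R1, 0R2, 1R0, 1R1, 1R2, 2R0, 2R1, 2R2
The negation has an open branch (countermodel exists).

Not valid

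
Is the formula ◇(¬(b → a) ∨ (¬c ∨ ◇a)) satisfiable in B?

Satisfiable

1. ◇(¬(b → a) ∨ (¬c ∨ ◇a)), 0
2. ¬(b → a) ∨ (¬c ∨ ◇a), 1
3. ¬c ∨ ◇a, 1
4. ◇a, 1
5. a, 2
Accessibility: 0R0, 0R1, 1R0, 1R1, 1R2, 2R1, 2R2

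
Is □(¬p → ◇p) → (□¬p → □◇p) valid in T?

Valid in T

Tableau for the negation ¬(□(¬p → ◇p) → (□¬p → □◇p)):
1. ¬(□(¬p → ◇p) → (□¬p → □◇p)), w0
2. □(¬p → ◇p), w0
3. ¬(□¬p → □◇p), w0
4. □¬p, w0
5. ¬□◇p, w0
6. ¬p → ◇p, w0
7. ¬p, w0
8. ◇p, w0
9. ¬◇p, w1
10. ¬p → ◇p, w1
11. ¬p, w1
12. ◇p, w1
13. p, w2
14. ¬p → ◇p, w2
15. ¬p, w2
Accessibility: w0Rw0, w0Rw1, w0Rw2, w1Rw1, w2Rw2
Branch closes: p and ¬p both at w2.
Every branch of the negation's tableau closes; the branch above is one of them.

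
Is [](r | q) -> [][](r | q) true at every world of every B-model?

Tableau for the negation ~([](r | q) -> [][](r | q)):
1. ~([](r | q) -> [][](r | q)), u
2. [](r | q), u   [~->-rule on 1]
3. ~[][](r | q), u   [~->-rule on 1]
4. r | q, u   [[]-rule on 2 via uRu]
5. q, u   [|-rule on 4 (branches; this branch)]
6. ~[](r | q), v   [~[]-rule on 3: fresh world v, uRv]
7. r | q, v   [[]-rule on 2 via uRv]
8. q, v   [|-rule on 7 (branches; this branch)]
9. ~(r | q), w   [~[]-rule on 6: fresh world w, vRw]
10. ~r, w   [~|-rule on 9]
11. ~q, w   [~|-rule on 9]
Accessibility: uRu, uRv, vRu, vRv, vRw, wRv, wRw
The negation has an open branch (countermodel exists).

Invalid (countermodel exists)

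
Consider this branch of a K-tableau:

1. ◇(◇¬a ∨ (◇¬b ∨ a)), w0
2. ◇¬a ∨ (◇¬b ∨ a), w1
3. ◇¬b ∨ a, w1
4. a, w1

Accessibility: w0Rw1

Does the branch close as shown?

No world carries both an atom and its negation.

Open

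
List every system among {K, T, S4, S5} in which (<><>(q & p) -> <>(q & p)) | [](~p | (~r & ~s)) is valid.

S4-tableau for the negation ~((<><>(q & p) -> <>(q & p)) | [](~p | (~r & ~s))):
1. ~((<><>(q & p) -> <>(q & p)) | [](~p | (~r & ~s))), u
2. ~(<><>(q & p) -> <>(q & p)), u   [~|-rule on 1]
3. ~[](~p | (~r & ~s)), u   [~|-rule on 1]
4. <><>(q & p), u   [~->-rule on 2]
5. ~<>(q & p), u   [~->-rule on 2]
6. ~(q & p), u   [~<>-rule on 5 via uRu]
7. ~p, u   [~&-rule on 6 (branches; this branch)]
8. ~(~p | (~r & ~s)), v   [~[]-rule on 3: fresh world v, uRv]
9. p, v   [~|-rule on 8]
10. ~(~r & ~s), v   [~|-rule on 8]
11. ~(q & p), v   [~<>-rule on 5 via uRv]
12. s, v   [~&-rule on 10 (branches; this branch)]
13. ~q, v   [~&-rule on 11 (branches; this branch)]
14. <>(q & p), w   [<>-rule on 4: fresh world w, uRw]
15. ~(q & p), w   [~<>-rule on 5 via uRw]
16. ~p, w   [~&-rule on 15 (branches; this branch)]
17. q & p, x   [<>-rule on 14: fresh world x, wRx]
18. q, x   [&-rule on 17]
19. p, x   [&-rule on 17]
20. ~(q & p), x   [~<>-rule on 5 via uRx]
21. ~p, x   [~&-rule on 20 (branches; this branch)]
Accessibility: uRu, uRv, uRw, uRx, vRv, wRw, wRx, xRx
Branch closes: p and ~p both at x.
Every branch closes (one shown): valid in S4, hence also in S5 (every theorem of S4 is a theorem of S5).
T-tableau for the negation ~((<><>(q & p) -> <>(q & p)) | [](~p | (~r & ~s))):
1. ~((<><>(q & p) -> <>(q & p)) | [](~p | (~r & ~s))), u
2. ~(<><>(q & p) -> <>(q & p)), u   [~|-rule on 1]
3. ~[](~p | (~r & ~s)), u   [~|-rule on 1]
4. <><>(q & p), u   [~->-rule on 2]
5. ~<>(q & p), u   [~->-rule on 2]
6. ~(q & p), u   [~<>-rule on 5 via uRu]
7. ~p, u   [~&-rule on 6 (branches; this branch)]
8. ~(~p | (~r & ~s)), v   [~[]-rule on 3: fresh world v, uRv]
9. p, v   [~|-rule on 8]
10. ~(~r & ~s), v   [~|-rule on 8]
11. ~(q & p), v   [~<>-rule on 5 via uRv]
12. s, v   [~&-rule on 10 (branches; this branch)]
13. ~q, v   [~&-rule on 11 (branches; this branch)]
14. <>(q & p), w   [<>-rule on 4: fresh world w, uRw]
15. ~(q & p), w   [~<>-rule on 5 via uRw]
16. ~p, w   [~&-rule on 15 (branches; this branch)]
17. q & p, x   [<>-rule on 14: fresh world x, wRx]
18. q, x   [&-rule on 17]
19. p, x   [&-rule on 17]
Accessibility: uRu, uRv, uRw, vRv, wRw, wRx, xRx
Complete open branch: countermodel on a T-frame, so not valid in T, nor in K (the same frame is also a K-frame).

S4, S5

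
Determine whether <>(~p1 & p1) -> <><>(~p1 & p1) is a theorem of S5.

Tableau for the negation ~(<>(~p1 & p1) -> <><>(~p1 & p1)):
1. ~(<>(~p1 & p1) -> <><>(~p1 & p1)), u
2. <>(~p1 & p1), u
3. ~<><>(~p1 & p1), u
4. ~<>(~p1 & p1), u
5. ~(~p1 & p1), u
6. ~p1, u
7. ~p1 & p1, v
8. ~p1, v
9. p1, v
Accessibility: uRu, uRv, vRu, vRv
Branch closes: p1 and ~p1 both at v.
All branches of the negation close; one closing branch shown above.

Valid in S5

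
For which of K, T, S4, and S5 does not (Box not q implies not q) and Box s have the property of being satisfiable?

K

T-tableau for the formula:
1. not (Box not q implies not q) and Box s, u
2. not (Box not q implies not q), u
3. Box s, u
4. Box not q, u
5. q, u
6. s, u
7. not q, u
Accessibility: uRu
Branch closes: q and not q both at u.
Every branch closes (one shown): unsatisfiable in T, hence also in S4, S5 (every S4/S5-frame is a T-frame).
K-tableau for the formula:
1. not (Box not q implies not q) and Box s, u
2. not (Box not q implies not q), u
3. Box s, u
4. Box not q, u
5. q, u
Complete open branch: satisfiable in K.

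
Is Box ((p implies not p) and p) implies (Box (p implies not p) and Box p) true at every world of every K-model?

Yes, valid

Tableau for the negation not (Box ((p implies not p) and p) implies (Box (p implies not p) and Box p)):
1. not (Box ((p implies not p) and p) implies (Box (p implies not p) and Box p)), u
2. Box ((p implies not p) and p), u   [neg-implies-rule on 1]
3. not (Box (p implies not p) and Box p), u   [neg-implies-rule on 1]
4. not Box (p implies not p), u   [neg-and-rule on 3 (branches; this branch)]
5. not (p implies not p), v   [neg-Box-rule on 4: fresh world v, uRv]
6. p, v   [neg-implies-rule on 5]
7. (p implies not p) and p, v   [Box-rule on 2 via uRv]
8. p implies not p, v   [and-rule on 7]
9. not p, v   [implies-rule on 8 (branches; this branch)]
Accessibility: uRv
Branch closes: p and not p both at v.
Every branch of the negation's tableau closes; the branch above is one of them.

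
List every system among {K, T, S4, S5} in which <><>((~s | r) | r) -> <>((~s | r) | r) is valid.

S4-tableau for the negation ~(<><>((~s | r) | r) -> <>((~s | r) | r)):
1. ~(<><>((~s | r) | r) -> <>((~s | r) | r)), w0
2. <><>((~s | r) | r), w0   [~->-rule on 1]
3. ~<>((~s | r) | r), w0   [~->-rule on 1]
4. ~((~s | r) | r), w0   [~<>-rule on 3 via w0Rw0]
5. ~(~s | r), w0   [~|-rule on 4]
6. ~r, w0   [~|-rule on 4]
7. s, w0   [~|-rule on 5]
8. <>((~s | r) | r), w1   [<>-rule on 2: fresh world w1, w0Rw1]
9. ~((~s | r) | r), w1   [~<>-rule on 3 via w0Rw1]
10. ~(~s | r), w1   [~|-rule on 9]
11. ~r, w1   [~|-rule on 9]
12. s, w1   [~|-rule on 10]
13. (~s | r) | r, w2   [<>-rule on 8: fresh world w2, w1Rw2]
14. ~((~s | r) | r), w2   [~<>-rule on 3 via w0Rw2]
15. ~(~s | r), w2   [~|-rule on 14]
16. ~r, w2   [~|-rule on 14]
17. s, w2   [~|-rule on 15]
18. ~s | r, w2   [|-rule on 13 (branches; this branch)]
19. r, w2   [|-rule on 18 (branches; this branch)]
Accessibility: w0Rw0, w0Rw1, w0Rw2, w1Rw1, w1Rw2, w2Rw2
Branch closes: r and ~r both at w2.
Every branch closes (one shown): valid in S4, hence also in S5 (every theorem of S4 is a theorem of S5).
T-tableau for the negation ~(<><>((~s | r) | r) -> <>((~s | r) | r)):
1. ~(<><>((~s | r) | r) -> <>((~s | r) | r)), w0
2. <><>((~s | r) | r), w0   [~->-rule on 1]
3. ~<>((~s | r) | r), w0   [~->-rule on 1]
4. ~((~s | r) | r), w0   [~<>-rule on 3 via w0Rw0]
5. ~(~s | r), w0   [~|-rule on 4]
6. ~r, w0   [~|-rule on 4]
7. s, w0   [~|-rule on 5]
8. <>((~s | r) | r), w1   [<>-rule on 2: fresh world w1, w0Rw1]
9. ~((~s | r) | r), w1   [~<>-rule on 3 via w0Rw1]
10. ~(~s | r), w1   [~|-rule on 9]
11. ~r, w1   [~|-rule on 9]
12. s, w1   [~|-rule on 10]
13. (~s | r) | r, w2   [<>-rule on 8: fresh world w2, w1Rw2]
14. r, w2   [|-rule on 13 (branches; this branch)]
Accessibility: w0Rw0, w0Rw1, w1Rw1, w1Rw2, w2Rw2
Complete open branch: countermodel on a T-frame, so not valid in T, nor in K (the same frame is also a K-frame).

S4, S5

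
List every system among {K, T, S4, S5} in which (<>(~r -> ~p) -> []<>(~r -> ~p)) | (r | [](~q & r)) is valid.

S4-tableau for the negation ~((<>(~r -> ~p) -> []<>(~r -> ~p)) | (r | [](~q & r))):
1. ~((<>(~r -> ~p) -> []<>(~r -> ~p)) | (r | [](~q & r))), u
2. ~(<>(~r -> ~p) -> []<>(~r -> ~p)), u
3. ~(r | [](~q & r)), u
4. <>(~r -> ~p), u
5. ~[]<>(~r -> ~p), u
6. ~r, u
7. ~[](~q & r), u
8. ~r -> ~p, v
9. ~p, v
10. ~<>(~r -> ~p), w
11. ~(~r -> ~p), w
12. ~r, w
13. p, w
14. ~(~q & r), x
15. ~r, x
Accessibility: uRu, uRv, uRw, uRx, vRv, wRw, xRx
Complete open branch: countermodel on an S4-frame, so not valid in S4, nor in K, T (the same frame is also a K-frame and a T-frame).
S5-tableau for the negation ~((<>(~r -> ~p) -> []<>(~r -> ~p)) | (r | [](~q & r))):
1. ~((<>(~r -> ~p) -> []<>(~r -> ~p)) | (r | [](~q & r))), u
2. ~(<>(~r -> ~p) -> []<>(~r -> ~p)), u
3. ~(r | [](~q & r)), u
4. <>(~r -> ~p), u
5. ~[]<>(~r -> ~p), u
6. ~r, u
7. ~[](~q & r), u
8. ~r -> ~p, v
9. ~p, v
10. ~<>(~r -> ~p), w
11. ~(~r -> ~p), u
12. p, u
13. ~(~r -> ~p), v
14. ~r, v
15. p, v
Accessibility: uRu, uRv, uRw, vRu, vRv, vRw, wRu, wRv, wRw
Branch closes: p and ~p both at v.
Every branch closes (one shown): valid in S5.

S5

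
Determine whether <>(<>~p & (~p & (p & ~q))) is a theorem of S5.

Not valid

Tableau for the negation ~<>(<>~p & (~p & (p & ~q))):
1. ~<>(<>~p & (~p & (p & ~q))), w0
2. ~(<>~p & (~p & (p & ~q))), w0   [~<>-rule on 1 via w0Rw0]
3. ~(~p & (p & ~q)), w0   [~&-rule on 2 (branches; this branch)]
4. ~(p & ~q), w0   [~&-rule on 3 (branches; this branch)]
5. q, w0   [~&-rule on 4 (branches; this branch)]
Accessibility: w0Rw0
The negation has an open branch (countermodel exists).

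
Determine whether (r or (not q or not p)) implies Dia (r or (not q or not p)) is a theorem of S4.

Tableau for the negation not ((r or (not q or not p)) implies Dia (r or (not q or not p))):
1. not ((r or (not q or not p)) implies Dia (r or (not q or not p))), w0
2. r or (not q or not p), w0   [neg-implies-rule on 1]
3. not Dia (r or (not q or not p)), w0   [neg-implies-rule on 1]
4. not (r or (not q or not p)), w0   [neg-Dia-rule on 3 via w0Rw0]
5. not r, w0   [neg-or-rule on 4]
6. not (not q or not p), w0   [neg-or-rule on 4]
7. q, w0   [neg-or-rule on 6]
8. p, w0   [neg-or-rule on 6]
9. not q or not p, w0   [or-rule on 2 (branches; this branch)]
10. not p, w0   [or-rule on 9 (branches; this branch)]
Accessibility: w0Rw0
Branch closes: p and not p both at w0.
All branches of the negation close; one closing branch shown above.

Valid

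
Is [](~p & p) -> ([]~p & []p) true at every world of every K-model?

Valid in K

Tableau for the negation ~([](~p & p) -> ([]~p & []p)):
1. ~([](~p & p) -> ([]~p & []p)), w0
2. [](~p & p), w0   [~->-rule on 1]
3. ~([]~p & []p), w0   [~->-rule on 1]
4. ~[]p, w0   [~&-rule on 3 (branches; this branch)]
5. ~p, w1   [~[]-rule on 4: fresh world w1, w0Rw1]
6. ~p & p, w1   [[]-rule on 2 via w0Rw1]
7. p, w1   [&-rule on 6]
Accessibility: w0Rw1
Branch closes: p and ~p both at w1.
Every branch of the negation's tableau closes; the branch above is one of them.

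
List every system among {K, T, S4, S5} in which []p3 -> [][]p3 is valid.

T-tableau for the negation ~([]p3 -> [][]p3):
1. ~([]p3 -> [][]p3), w0
2. []p3, w0   [~->-rule on 1]
3. ~[][]p3, w0   [~->-rule on 1]
4. p3, w0   [[]-rule on 2 via w0Rw0]
5. ~[]p3, w1   [~[]-rule on 3: fresh world w1, w0Rw1]
6. p3, w1   [[]-rule on 2 via w0Rw1]
7. ~p3, w2   [~[]-rule on 5: fresh world w2, w1Rw2]
Accessibility: w0Rw0, w0Rw1, w1Rw1, w1Rw2, w2Rw2
Complete open branch: countermodel on a T-frame, so not valid in T, nor in K (the same frame is also a K-frame).
S4-tableau for the negation ~([]p3 -> [][]p3):
1. ~([]p3 -> [][]p3), w0
2. []p3, w0   [~->-rule on 1]
3. ~[][]p3, w0   [~->-rule on 1]
4. p3, w0   [[]-rule on 2 via w0Rw0]
5. ~[]p3, w1   [~[]-rule on 3: fresh world w1, w0Rw1]
6. p3, w1   [[]-rule on 2 via w0Rw1]
7. ~p3, w2   [~[]-rule on 5: fresh world w2, w1Rw2]
8. p3, w2   [[]-rule on 2 via w0Rw2]
Accessibility: w0Rw0, w0Rw1, w0Rw2, w1Rw1, w1Rw2, w2Rw2
Branch closes: p3 and ~p3 both at w2.
Every branch closes (one shown): valid in S4, hence also in S5 (every theorem of S4 is a theorem of S5).

S4, S5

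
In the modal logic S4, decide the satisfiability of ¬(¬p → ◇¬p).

1. ¬(¬p → ◇¬p), 0
2. ¬p, 0   [¬→-rule on 1]
3. ¬◇¬p, 0   [¬→-rule on 1]
4. p, 0   [¬◇-rule on 3 via 0R0]
Accessibility: 0R0
Branch closes: p and ¬p both at 0.
(One branch shown.) All branches close.

Unsatisfiable (every branch closes)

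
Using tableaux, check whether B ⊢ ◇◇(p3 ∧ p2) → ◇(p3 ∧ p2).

Tableau for the negation ¬(◇◇(p3 ∧ p2) → ◇(p3 ∧ p2)):
1. ¬(◇◇(p3 ∧ p2) → ◇(p3 ∧ p2)), 0
2. ◇◇(p3 ∧ p2), 0
3. ¬◇(p3 ∧ p2), 0
4. ¬(p3 ∧ p2), 0
5. ¬p2, 0
6. ◇(p3 ∧ p2), 1
7. ¬(p3 ∧ p2), 1
8. ¬p2, 1
9. p3 ∧ p2, 2
10. p3, 2
11. p2, 2
Accessibility: 0R0, 0R1, 1R0, 1R1, 1R2, 2R1, 2R2
The negation has an open branch (countermodel exists).

Invalid (countermodel exists)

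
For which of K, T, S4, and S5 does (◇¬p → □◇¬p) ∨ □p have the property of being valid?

S4-tableau for the negation ¬((◇¬p → □◇¬p) ∨ □p):
1. ¬((◇¬p → □◇¬p) ∨ □p), u
2. ¬(◇¬p → □◇¬p), u
3. ¬□p, u
4. ◇¬p, u
5. ¬□◇¬p, u
6. ¬p, v
7. ¬p, w
8. ¬◇¬p, x
9. p, x
Accessibility: uRu, uRv, uRw, uRx, vRv, wRw, xRx
Complete open branch: countermodel on an S4-frame, so not valid in S4, nor in K, T (the same frame is also a K-frame and a T-frame).
S5-tableau for the negation ¬((◇¬p → □◇¬p) ∨ □p):
1. ¬((◇¬p → □◇¬p) ∨ □p), u
2. ¬(◇¬p → □◇¬p), u
3. ¬□p, u
4. ◇¬p, u
5. ¬□◇¬p, u
6. ¬p, v
7. ¬p, w
8. ¬◇¬p, x
9. p, u
10. p, v
Accessibility: uRu, uRv, uRw, uRx, vRu, vRv, vRw, vRx, wRu, wRv, wRw, wRx, xRu, xRv, xRw, xRx
Branch closes: p and ¬p both at v.
Every branch closes (one shown): valid in S5.

S5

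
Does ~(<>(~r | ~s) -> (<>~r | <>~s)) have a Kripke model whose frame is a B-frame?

1. ~(<>(~r | ~s) -> (<>~r | <>~s)), u
2. <>(~r | ~s), u   [~->-rule on 1]
3. ~(<>~r | <>~s), u   [~->-rule on 1]
4. ~<>~r, u   [~|-rule on 3]
5. ~<>~s, u   [~|-rule on 3]
6. r, u   [~<>-rule on 4 via uRu]
7. s, u   [~<>-rule on 5 via uRu]
8. ~r | ~s, v   [<>-rule on 2: fresh world v, uRv]
9. r, v   [~<>-rule on 4 via uRv]
10. s, v   [~<>-rule on 5 via uRv]
11. ~s, v   [|-rule on 8 (branches; this branch)]
Accessibility: uRu, uRv, vRu, vRv
Branch closes: s and ~s both at v.
(One branch shown.) All branches close.

No, unsatisfiable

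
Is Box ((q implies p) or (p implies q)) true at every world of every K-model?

Tableau for the negation not Box ((q implies p) or (p implies q)):
1. not Box ((q implies p) or (p implies q)), u
2. not ((q implies p) or (p implies q)), v   [neg-Box-rule on 1: fresh world v, uRv]
3. not (q implies p), v   [neg-or-rule on 2]
4. not (p implies q), v   [neg-or-rule on 2]
5. q, v   [neg-implies-rule on 3]
6. not p, v   [neg-implies-rule on 3]
7. p, v   [neg-implies-rule on 4]
8. not q, v   [neg-implies-rule on 4]
Accessibility: uRv
Branch closes: p and not p both at v.
Every branch of the negation's tableau closes; the branch above is one of them.

Valid in K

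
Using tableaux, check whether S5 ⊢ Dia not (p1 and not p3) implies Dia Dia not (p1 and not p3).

Tableau for the negation not (Dia not (p1 and not p3) implies Dia Dia not (p1 and not p3)):
1. not (Dia not (p1 and not p3) implies Dia Dia not (p1 and not p3)), w0
2. Dia not (p1 and not p3), w0
3. not Dia Dia not (p1 and not p3), w0
4. not Dia not (p1 and not p3), w0
5. p1 and not p3, w0
6. p1, w0
7. not p3, w0
8. not (p1 and not p3), w1
9. not Dia not (p1 and not p3), w1
10. p1 and not p3, w1
11. p1, w1
12. not p3, w1
13. p3, w1
Accessibility: w0Rw0, w0Rw1, w1Rw0, w1Rw1
Branch closes: p3 and not p3 both at w1.
All branches of the negation close; one closing branch shown above.

Yes, valid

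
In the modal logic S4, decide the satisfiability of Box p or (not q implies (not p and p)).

Satisfiable

1. Box p or (not q implies (not p and p)), 0
2. not q implies (not p and p), 0
3. q, 0
Accessibility: 0R0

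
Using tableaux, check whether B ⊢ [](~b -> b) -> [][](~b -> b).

Tableau for the negation ~([](~b -> b) -> [][](~b -> b)):
1. ~([](~b -> b) -> [][](~b -> b)), 0
2. [](~b -> b), 0   [~->-rule on 1]
3. ~[][](~b -> b), 0   [~->-rule on 1]
4. ~b -> b, 0   [[]-rule on 2 via 0R0]
5. b, 0   [->-rule on 4 (branches; this branch)]
6. ~[](~b -> b), 1   [~[]-rule on 3: fresh world 1, 0R1]
7. ~b -> b, 1   [[]-rule on 2 via 0R1]
8. b, 1   [->-rule on 7 (branches; this branch)]
9. ~(~b -> b), 2   [~[]-rule on 6: fresh world 2, 1R2]
10. ~b, 2   [~->-rule on 9]
Accessibility: 0R0, 0R1, 1R0, 1R1, 1R2, 2R1, 2R2
The negation has an open branch (countermodel exists).

No, not valid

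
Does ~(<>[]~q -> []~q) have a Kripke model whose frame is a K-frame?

Yes, satisfiable

1. ~(<>[]~q -> []~q), u
2. <>[]~q, u
3. ~[]~q, u
4. []~q, v
5. q, w
Accessibility: uRv, uRw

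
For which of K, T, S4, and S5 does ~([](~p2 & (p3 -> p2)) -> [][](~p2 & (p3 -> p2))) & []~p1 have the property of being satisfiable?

K, T

S4-tableau for the formula:
1. ~([](~p2 & (p3 -> p2)) -> [][](~p2 & (p3 -> p2))) & []~p1, u
2. ~([](~p2 & (p3 -> p2)) -> [][](~p2 & (p3 -> p2))), u   [&-rule on 1]
3. []~p1, u   [&-rule on 1]
4. [](~p2 & (p3 -> p2)), u   [~->-rule on 2]
5. ~[][](~p2 & (p3 -> p2)), u   [~->-rule on 2]
6. ~p1, u   [[]-rule on 3 via uRu]
7. ~p2 & (p3 -> p2), u   [[]-rule on 4 via uRu]
8. ~p2, u   [&-rule on 7]
9. p3 -> p2, u   [&-rule on 7]
10. ~p3, u   [->-rule on 9 (branches; this branch)]
11. ~[](~p2 & (p3 -> p2)), v   [~[]-rule on 5: fresh world v, uRv]
12. ~p1, v   [[]-rule on 3 via uRv]
13. ~p2 & (p3 -> p2), v   [[]-rule on 4 via uRv]
14. ~p2, v   [&-rule on 13]
15. p3 -> p2, v   [&-rule on 13]
16. ~p3, v   [->-rule on 15 (branches; this branch)]
17. ~(~p2 & (p3 -> p2)), w   [~[]-rule on 11: fresh world w, vRw]
18. ~p1, w   [[]-rule on 3 via uRw]
19. ~p2 & (p3 -> p2), w   [[]-rule on 4 via uRw]
20. ~p2, w   [&-rule on 19]
21. p3 -> p2, w   [&-rule on 19]
22. ~(p3 -> p2), w   [~&-rule on 17 (branches; this branch)]
23. p3, w   [~->-rule on 22]
24. p2, w   [->-rule on 21 (branches; this branch)]
Accessibility: uRu, uRv, uRw, vRv, vRw, wRw
Branch closes: p2 and ~p2 both at w.
Every branch closes (one shown): unsatisfiable in S4, hence also in S5 (every S5-frame is an S4-frame).
T-tableau for the formula:
1. ~([](~p2 & (p3 -> p2)) -> [][](~p2 & (p3 -> p2))) & []~p1, u
2. ~([](~p2 & (p3 -> p2)) -> [][](~p2 & (p3 -> p2))), u   [&-rule on 1]
3. []~p1, u   [&-rule on 1]
4. [](~p2 & (p3 -> p2)), u   [~->-rule on 2]
5. ~[][](~p2 & (p3 -> p2)), u   [~->-rule on 2]
6. ~p1, u   [[]-rule on 3 via uRu]
7. ~p2 & (p3 -> p2), u   [[]-rule on 4 via uRu]
8. ~p2, u   [&-rule on 7]
9. p3 -> p2, u   [&-rule on 7]
10. ~p3, u   [->-rule on 9 (branches; this branch)]
11. ~[](~p2 & (p3 -> p2)), v   [~[]-rule on 5: fresh world v, uRv]
12. ~p1, v   [[]-rule on 3 via uRv]
13. ~p2 & (p3 -> p2), v   [[]-rule on 4 via uRv]
14. ~p2, v   [&-rule on 13]
15. p3 -> p2, v   [&-rule on 13]
16. ~p3, v   [->-rule on 15 (branches; this branch)]
17. ~(~p2 & (p3 -> p2)), w   [~[]-rule on 11: fresh world w, vRw]
18. ~(p3 -> p2), w   [~&-rule on 17 (branches; this branch)]
19. p3, w   [~->-rule on 18]
20. ~p2, w   [~->-rule on 18]
Accessibility: uRu, uRv, vRv, vRw, wRw
Complete open branch: satisfiable in T, hence also in K (this T-model is also a K-model).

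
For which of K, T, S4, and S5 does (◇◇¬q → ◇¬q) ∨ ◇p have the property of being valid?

S4, S5

S4-tableau for the negation ¬((◇◇¬q → ◇¬q) ∨ ◇p):
1. ¬((◇◇¬q → ◇¬q) ∨ ◇p), 0
2. ¬(◇◇¬q → ◇¬q), 0
3. ¬◇p, 0
4. ◇◇¬q, 0
5. ¬◇¬q, 0
6. ¬p, 0
7. q, 0
8. ◇¬q, 1
9. ¬p, 1
10. q, 1
11. ¬q, 2
12. ¬p, 2
13. q, 2
Accessibility: 0R0, 0R1, 0R2, 1R1, 1R2, 2R2
Branch closes: q and ¬q both at 2.
Every branch closes (one shown): valid in S4, hence also in S5 (every theorem of S4 is a theorem of S5).
T-tableau for the negation ¬((◇◇¬q → ◇¬q) ∨ ◇p):
1. ¬((◇◇¬q → ◇¬q) ∨ ◇p), 0
2. ¬(◇◇¬q → ◇¬q), 0
3. ¬◇p, 0
4. ◇◇¬q, 0
5. ¬◇¬q, 0
6. ¬p, 0
7. q, 0
8. ◇¬q, 1
9. ¬p, 1
10. q, 1
11. ¬q, 2
Accessibility: 0R0, 0R1, 1R1, 1R2, 2R2
Complete open branch: countermodel on a T-frame, so not valid in T, nor in K (the same frame is also a K-frame).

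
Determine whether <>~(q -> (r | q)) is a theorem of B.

No, not valid

Tableau for the negation ~<>~(q -> (r | q)):
1. ~<>~(q -> (r | q)), u
2. q -> (r | q), u
3. r | q, u
4. q, u
Accessibility: uRu
The negation has an open branch (countermodel exists).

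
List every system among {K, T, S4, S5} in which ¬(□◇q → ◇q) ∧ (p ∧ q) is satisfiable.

T-tableau for the formula:
1. ¬(□◇q → ◇q) ∧ (p ∧ q), 0
2. ¬(□◇q → ◇q), 0   [∧-rule on 1]
3. p ∧ q, 0   [∧-rule on 1]
4. □◇q, 0   [¬→-rule on 2]
5. ¬◇q, 0   [¬→-rule on 2]
6. p, 0   [∧-rule on 3]
7. q, 0   [∧-rule on 3]
8. ◇q, 0   [□-rule on 4 via 0R0]
9. ¬q, 0   [¬◇-rule on 5 via 0R0]
Accessibility: 0R0
Branch closes: q and ¬q both at 0.
Every branch closes (one shown): unsatisfiable in T, hence also in S4, S5 (every S4/S5-frame is a T-frame).
K-tableau for the formula:
1. ¬(□◇q → ◇q) ∧ (p ∧ q), 0
2. ¬(□◇q → ◇q), 0   [∧-rule on 1]
3. p ∧ q, 0   [∧-rule on 1]
4. □◇q, 0   [¬→-rule on 2]
5. ¬◇q, 0   [¬→-rule on 2]
6. p, 0   [∧-rule on 3]
7. q, 0   [∧-rule on 3]
Complete open branch: satisfiable in K.

K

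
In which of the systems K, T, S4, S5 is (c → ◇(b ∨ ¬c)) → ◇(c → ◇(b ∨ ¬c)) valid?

T, S4, S5

T-tableau for the negation ¬((c → ◇(b ∨ ¬c)) → ◇(c → ◇(b ∨ ¬c))):
1. ¬((c → ◇(b ∨ ¬c)) → ◇(c → ◇(b ∨ ¬c))), 0
2. c → ◇(b ∨ ¬c), 0   [¬→-rule on 1]
3. ¬◇(c → ◇(b ∨ ¬c)), 0   [¬→-rule on 1]
4. ¬(c → ◇(b ∨ ¬c)), 0   [¬◇-rule on 3 via 0R0]
5. c, 0   [¬→-rule on 4]
6. ¬◇(b ∨ ¬c), 0   [¬→-rule on 4]
7. ¬(b ∨ ¬c), 0   [¬◇-rule on 6 via 0R0]
8. ¬b, 0   [¬∨-rule on 7]
9. ◇(b ∨ ¬c), 0   [→-rule on 2 (branches; this branch)]
10. b ∨ ¬c, 1   [◇-rule on 9: fresh world 1, 0R1]
11. ¬(c → ◇(b ∨ ¬c)), 1   [¬◇-rule on 3 via 0R1]
12. c, 1   [¬→-rule on 11]
13. ¬◇(b ∨ ¬c), 1   [¬→-rule on 11]
14. ¬(b ∨ ¬c), 1   [¬◇-rule on 6 via 0R1]
15. ¬b, 1   [¬∨-rule on 14]
16. ¬c, 1   [∨-rule on 10 (branches; this branch)]
Accessibility: 0R0, 0R1, 1R1
Branch closes: c and ¬c both at 1.
Every branch closes (one shown): valid in T, hence also in S4, S5 (every theorem of T is a theorem of S4 and S5).
K-tableau for the negation ¬((c → ◇(b ∨ ¬c)) → ◇(c → ◇(b ∨ ¬c))):
1. ¬((c → ◇(b ∨ ¬c)) → ◇(c → ◇(b ∨ ¬c))), 0
2. c → ◇(b ∨ ¬c), 0   [¬→-rule on 1]
3. ¬◇(c → ◇(b ∨ ¬c)), 0   [¬→-rule on 1]
4. ◇(b ∨ ¬c), 0   [→-rule on 2 (branches; this branch)]
5. b ∨ ¬c, 1   [◇-rule on 4: fresh world 1, 0R1]
6. ¬(c → ◇(b ∨ ¬c)), 1   [¬◇-rule on 3 via 0R1]
7. c, 1   [¬→-rule on 6]
8. ¬◇(b ∨ ¬c), 1   [¬→-rule on 6]
9. b, 1   [∨-rule on 5 (branches; this branch)]
Accessibility: 0R1
Complete open branch: countermodel on a K-frame, so not valid in K.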